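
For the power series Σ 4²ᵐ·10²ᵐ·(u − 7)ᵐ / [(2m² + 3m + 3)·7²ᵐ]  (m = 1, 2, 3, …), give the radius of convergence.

R = 49/1600

The ratio of consecutive coefficients is [(2m² + 3m + 3)/(2(m+1)² + 3(m+1) + 3)] · 16·100/49 → 1600/49.
Convergence for |u − 7| · 1600/49 < 1, i.e. |u − 7| < 49/1600. So R = 49/1600.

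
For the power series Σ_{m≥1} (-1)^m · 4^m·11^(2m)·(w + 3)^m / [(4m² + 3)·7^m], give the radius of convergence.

The ratio of consecutive coefficients is [(4m² + 3)/(4(m+1)² + 3)] · 4·121/7 → 484/7.
The series converges when 484/7 · |w + 3| < 1, giving R = 7/484.

R = 7/484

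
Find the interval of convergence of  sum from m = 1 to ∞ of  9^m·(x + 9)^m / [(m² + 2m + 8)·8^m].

[-89/9, -73/9]

By the ratio test, |a_{m+1}/a_m| = [(m² + 2m + 8)/((m+1)² + 2(m+1) + 8)] · 9/8 → 9/8.
Hence the series converges for |x + 9| < 1/(9/8) = 8/9, so the radius of convergence is 8/9.
Check x = -73/9: the terms are on the order of 1/m², so the series converges absolutely by comparison with the p-series (p = 2 > 1).
Endpoint x = -89/9: absolute convergence follows by limit comparison with Σ 1/m².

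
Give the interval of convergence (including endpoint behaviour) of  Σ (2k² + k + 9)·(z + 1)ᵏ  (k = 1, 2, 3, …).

(-2, 0)

By the ratio test, |a_{k+1}/a_k| = (2(k+1)² + (k+1) + 9)/(2k² + k + 9) → 1.
Hence R = 1.
When z = 0, the k-th term does not approach 0; divergence by the term test.
At z = -2: the k-th term does not approach 0; divergence by the term test.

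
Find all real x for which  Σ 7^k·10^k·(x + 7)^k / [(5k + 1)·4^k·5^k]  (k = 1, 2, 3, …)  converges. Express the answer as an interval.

[-51/7, -47/7)

The ratio of consecutive coefficients is [(5k + 1)/(5(k+1) + 1)] · 7·10/(4·5) → 7/2.
Convergence for |x + 7| · 7/2 < 1, i.e. |x + 7| < 2/7. So R = 2/7.
When x = -47/7, comparison with the harmonic series Σ 1/k shows the series diverges.
When x = -51/7, the terms alternate in sign and decrease monotonically to 0 in absolute value (size ~ c/k), so the alternating series test gives convergence.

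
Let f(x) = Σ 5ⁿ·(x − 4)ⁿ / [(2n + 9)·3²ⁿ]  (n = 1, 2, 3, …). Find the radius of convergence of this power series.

By the ratio test, |a_{n+1}/a_n| = [(2n + 9)/(2(n+1) + 9)] · 5/9 → 5/9.
Convergence for |x − 4| · 5/9 < 1, i.e. |x − 4| < 9/5. So R = 9/5.

R = 9/5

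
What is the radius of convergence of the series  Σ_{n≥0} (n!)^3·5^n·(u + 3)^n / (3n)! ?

Apply the ratio test: |a_{n+1}| / |a_n| = (n+1)³/[(3n+1)·(3n+2)·(3n+3)] · 5, which tends to 5/27 as n → ∞.
The series converges when 5/27 · |u + 3| < 1, giving R = 27/5.

R = 27/5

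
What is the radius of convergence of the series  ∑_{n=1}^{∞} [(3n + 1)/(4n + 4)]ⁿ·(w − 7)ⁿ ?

Applying the root test, |a_n|^(1/n) = (3n + 1)/(4n + 4) → 3/4.
Thus R = 1/(3/4) = 4/3.

R = 4/3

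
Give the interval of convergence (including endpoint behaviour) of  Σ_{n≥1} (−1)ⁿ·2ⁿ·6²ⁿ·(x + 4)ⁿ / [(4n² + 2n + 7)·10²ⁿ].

[-97/18, -47/18]

By the ratio test, |a_{n+1}/a_n| = [(4n² + 2n + 7)/(4(n+1)² + 2(n+1) + 7)] · 2·36/100 → 18/25.
The series converges when 18/25 · |x + 4| < 1, giving R = 25/18.
When x = -47/18, the terms are on the order of 1/n², so the series converges absolutely by comparison with the p-series (p = 2 > 1).
Check x = -97/18: the series is dominated by a constant times Σ 1/n², which converges (p = 2 > 1).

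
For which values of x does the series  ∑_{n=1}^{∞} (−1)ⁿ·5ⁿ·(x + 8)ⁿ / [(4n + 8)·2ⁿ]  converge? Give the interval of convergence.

(-42/5, -38/5]

By the ratio test, |a_{n+1}/a_n| = [(4n + 8)/(4(n+1) + 8)] · 5/2 → 5/2.
The series converges when 5/2 · |x + 8| < 1, giving R = 2/5.
At x = -38/5: an alternating series whose terms decrease to 0 in absolute value, so it converges by the Leibniz criterion.
When x = -42/5, the terms behave like c/n; limit comparison with the harmonic series gives divergence.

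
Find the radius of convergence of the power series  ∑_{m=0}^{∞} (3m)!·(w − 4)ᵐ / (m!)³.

R = 1/27

The ratio of consecutive coefficients is (3m+1)·(3m+2)·(3m+3)/(m+1)³ → 27.
The series converges when 27 · |w − 4| < 1, giving R = 1/27.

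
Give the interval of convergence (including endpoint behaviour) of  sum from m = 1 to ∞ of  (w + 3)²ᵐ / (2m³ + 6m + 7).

By the ratio test, |a_{m+1}/a_m| = (2m³ + 6m + 7)/(2(m+1)³ + 6(m+1) + 7) → 1.
Since the exponent of (w + 3) increases by 2 each term, convergence requires |w + 3|² < 1, hence R = 1.
At w = -2: the terms are on the order of 1/m³, so the series converges absolutely by comparison with the p-series (p = 3 > 1).
When w = -4, absolute convergence follows by limit comparison with Σ 1/m³.

[-4, -2]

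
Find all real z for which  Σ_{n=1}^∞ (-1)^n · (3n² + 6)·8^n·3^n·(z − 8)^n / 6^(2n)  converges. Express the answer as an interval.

Apply the ratio test: |a_{n+1}| / |a_n| = [(3(n+1)² + 6)/(3n² + 6)] · 8·3/36, which tends to 2/3 as n → ∞.
The series converges when 2/3 · |z − 8| < 1, giving R = 3/2.
When z = 19/2, the terms do not tend to 0, so the series diverges.
When z = 13/2, the n-th term does not approach 0; divergence by the term test.

(13/2, 19/2)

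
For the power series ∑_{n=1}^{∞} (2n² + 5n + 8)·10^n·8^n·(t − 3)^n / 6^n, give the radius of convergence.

By the ratio test, |a_{n+1}/a_n| = [(2(n+1)² + 5(n+1) + 8)/(2n² + 5n + 8)] · 10·8/6 → 40/3.
Thus R = 1/(40/3) = 3/40.

R = 3/40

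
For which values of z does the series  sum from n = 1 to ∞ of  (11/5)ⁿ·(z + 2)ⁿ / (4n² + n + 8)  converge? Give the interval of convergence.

The ratio of consecutive coefficients is [(4n² + n + 8)/(4(n+1)² + (n+1) + 8)] · 11/5 → 11/5.
Thus R = 1/(11/5) = 5/11.
When z = -17/11, the terms are on the order of 1/n², so the series converges absolutely by comparison with the p-series (p = 2 > 1).
When z = -27/11, absolute convergence follows by limit comparison with Σ 1/n².

[-27/11, -17/11]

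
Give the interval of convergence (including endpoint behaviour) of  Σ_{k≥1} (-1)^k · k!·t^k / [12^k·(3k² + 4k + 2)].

Apply the ratio test: |a_{k+1}| / |a_k| = (k+1) · 1/12 · (3k² + 4k + 2)/(3(k+1)² + 4(k+1) + 2), which tends to ∞ as k → ∞.
The ratio grows without bound, so the series diverges whenever t ≠ 0; it converges only at t = 0. R = 0.

{0}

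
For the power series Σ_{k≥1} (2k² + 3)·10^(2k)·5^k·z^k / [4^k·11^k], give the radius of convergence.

The ratio of consecutive coefficients is [(2(k+1)² + 3)/(2k² + 3)] · 100·5/(4·11) → 125/11.
Thus R = 1/(125/11) = 11/125.

R = 11/125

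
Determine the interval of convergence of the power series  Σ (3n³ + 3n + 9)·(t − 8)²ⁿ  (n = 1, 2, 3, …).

Ratio test: |a_{n+1}/a_n| = (3(n+1)³ + 3(n+1) + 9)/(3n³ + 3n + 9) → 1 as n → ∞.
Since the exponent of (t − 8) increases by 2 each term, convergence requires |t − 8|² < 1, hence R = 1.
At t = 9: the terms have absolute value of order n³, which does not tend to 0, so the series diverges by the divergence test.
When t = 7, the n-th term does not approach 0; divergence by the term test.

(7, 9)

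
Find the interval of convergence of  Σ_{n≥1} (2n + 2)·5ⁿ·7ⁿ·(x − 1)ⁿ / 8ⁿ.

The ratio of consecutive coefficients is [(2(n+1) + 2)/(2n + 2)] · 5·7/8 → 35/8.
Hence the series converges for |x − 1| < 1/(35/8) = 8/35, so the radius of convergence is 8/35.
Endpoint x = 43/35: the terms do not tend to 0, so the series diverges.
When x = 27/35, the n-th term does not approach 0; divergence by the term test.

(27/35, 43/35)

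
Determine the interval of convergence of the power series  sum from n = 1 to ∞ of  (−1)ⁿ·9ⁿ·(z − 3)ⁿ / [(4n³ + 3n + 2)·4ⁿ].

Apply the ratio test: |a_{n+1}| / |a_n| = [(4n³ + 3n + 2)/(4(n+1)³ + 3(n+1) + 2)] · 9/4, which tends to 9/4 as n → ∞.
The series converges when 9/4 · |z − 3| < 1, giving R = 4/9.
When z = 31/9, the series is dominated by a constant times Σ 1/n³, which converges (p = 3 > 1).
Endpoint z = 23/9: the series is dominated by a constant times Σ 1/n³, which converges (p = 3 > 1).

[23/9, 31/9]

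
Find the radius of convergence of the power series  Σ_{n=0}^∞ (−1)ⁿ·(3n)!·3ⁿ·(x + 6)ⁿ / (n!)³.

Apply the ratio test: |a_{n+1}| / |a_n| = (3n+1)·(3n+2)·(3n+3)/(n+1)³ · 3, which tends to 81 as n → ∞.
Thus R = 1/(81) = 1/81.

R = 1/81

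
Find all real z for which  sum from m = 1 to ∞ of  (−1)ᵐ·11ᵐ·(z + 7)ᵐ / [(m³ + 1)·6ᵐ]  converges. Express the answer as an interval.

[-83/11, -71/11]

Ratio test: |a_{m+1}/a_m| = [(m³ + 1)/((m+1)³ + 1)] · 11/6 → 11/6 as m → ∞.
The series converges when 11/6 · |z + 7| < 1, giving R = 6/11.
Endpoint z = -71/11: the series is dominated by a constant times Σ 1/m³, which converges (p = 3 > 1).
When z = -83/11, the series is dominated by a constant times Σ 1/m³, which converges (p = 3 > 1).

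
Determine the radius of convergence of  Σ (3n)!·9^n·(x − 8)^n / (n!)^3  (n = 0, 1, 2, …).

Ratio test: |a_{n+1}/a_n| = (3n+1)·(3n+2)·(3n+3)/(n+1)³ · 9 → 243 as n → ∞.
Convergence for |x − 8| · 243 < 1, i.e. |x − 8| < 1/243. So R = 1/243.

R = 1/243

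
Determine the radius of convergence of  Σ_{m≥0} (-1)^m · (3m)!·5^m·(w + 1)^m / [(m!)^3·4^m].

R = 4/135

By the ratio test, |a_{m+1}/a_m| = (3m+1)·(3m+2)·(3m+3)/(m+1)³ · 5/4 → 135/4.
Thus R = 1/(135/4) = 4/135.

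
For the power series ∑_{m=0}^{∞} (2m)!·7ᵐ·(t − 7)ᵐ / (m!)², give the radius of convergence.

R = 1/28

Ratio test: |a_{m+1}/a_m| = (2m+1)·(2m+2)/(m+1)² · 7 → 28 as m → ∞.
The series converges when 28 · |t − 7| < 1, giving R = 1/28.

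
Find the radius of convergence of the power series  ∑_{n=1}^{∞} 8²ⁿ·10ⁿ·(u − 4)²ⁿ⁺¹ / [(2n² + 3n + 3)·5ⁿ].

Ratio test: |a_{n+1}/a_n| = [(2n² + 3n + 3)/(2(n+1)² + 3(n+1) + 3)] · 64·10/5 → 128 as n → ∞.
Writing y = (u − 4)², the series in y has radius 1/128, so |u − 4| < √(1/128) and R = √2/16.

R = √2/16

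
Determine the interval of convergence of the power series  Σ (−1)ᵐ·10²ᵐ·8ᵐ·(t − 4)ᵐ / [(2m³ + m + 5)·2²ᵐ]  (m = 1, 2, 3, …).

Ratio test: |a_{m+1}/a_m| = [(2m³ + m + 5)/(2(m+1)³ + (m+1) + 5)] · 100·8/4 → 200 as m → ∞.
Hence the series converges for |t − 4| < 1/(200) = 1/200, so the radius of convergence is 1/200.
Endpoint t = 801/200: the series is dominated by a constant times Σ 1/m³, which converges (p = 3 > 1).
Check t = 799/200: absolute convergence follows by limit comparison with Σ 1/m³.

[799/200, 801/200]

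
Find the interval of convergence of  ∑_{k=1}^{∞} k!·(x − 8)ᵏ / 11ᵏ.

{8}

Ratio test: |a_{k+1}/a_k| = (k+1) · 1/11 → ∞ as k → ∞.
Since the ratio → ∞, the series diverges for every x ≠ 8, and R = 0.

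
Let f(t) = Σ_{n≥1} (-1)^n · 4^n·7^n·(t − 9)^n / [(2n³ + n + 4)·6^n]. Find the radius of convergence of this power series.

Apply the ratio test: |a_{n+1}| / |a_n| = [(2n³ + n + 4)/(2(n+1)³ + (n+1) + 4)] · 4·7/6, which tends to 14/3 as n → ∞.
Thus R = 1/(14/3) = 3/14.

R = 3/14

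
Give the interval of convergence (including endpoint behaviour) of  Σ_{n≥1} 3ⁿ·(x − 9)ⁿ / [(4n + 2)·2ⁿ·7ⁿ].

By the ratio test, |a_{n+1}/a_n| = [(4n + 2)/(4(n+1) + 2)] · 3/(2·7) → 3/14.
Convergence for |x − 9| · 3/14 < 1, i.e. |x − 9| < 14/3. So R = 14/3.
At x = 41/3: the terms are asymptotic to a nonzero constant times 1/n, so the series diverges by limit comparison with Σ 1/n.
Endpoint x = 13/3: convergence follows from the alternating series test (terms decrease monotonically to 0).

[13/3, 41/3)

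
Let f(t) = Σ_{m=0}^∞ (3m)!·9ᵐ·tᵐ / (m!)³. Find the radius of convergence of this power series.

By the ratio test, |a_{m+1}/a_m| = (3m+1)·(3m+2)·(3m+3)/(m+1)³ · 9 → 243.
Convergence for |t| · 243 < 1, i.e. |t| < 1/243. So R = 1/243.

R = 1/243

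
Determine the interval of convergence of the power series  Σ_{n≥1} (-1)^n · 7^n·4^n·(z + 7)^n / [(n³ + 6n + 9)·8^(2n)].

[-65/7, -33/7]

The ratio of consecutive coefficients is [(n³ + 6n + 9)/((n+1)³ + 6(n+1) + 9)] · 7·4/64 → 7/16.
Hence the series converges for |z + 7| < 1/(7/16) = 16/7, so the radius of convergence is 16/7.
Endpoint z = -33/7: the series is dominated by a constant times Σ 1/n³, which converges (p = 3 > 1).
Endpoint z = -65/7: absolute convergence follows by limit comparison with Σ 1/n³.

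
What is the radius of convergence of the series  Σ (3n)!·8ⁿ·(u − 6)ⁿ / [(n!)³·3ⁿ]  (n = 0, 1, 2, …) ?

Ratio test: |a_{n+1}/a_n| = (3n+1)·(3n+2)·(3n+3)/(n+1)³ · 8/3 → 72 as n → ∞.
Thus R = 1/(72) = 1/72.

R = 1/72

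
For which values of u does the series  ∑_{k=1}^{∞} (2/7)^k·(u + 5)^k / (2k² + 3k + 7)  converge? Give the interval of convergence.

By the ratio test, |a_{k+1}/a_k| = [(2k² + 3k + 7)/(2(k+1)² + 3(k+1) + 7)] · 2/7 → 2/7.
Hence the series converges for |u + 5| < 1/(2/7) = 7/2, so the radius of convergence is 7/2.
Endpoint u = -3/2: the terms are on the order of 1/k², so the series converges absolutely by comparison with the p-series (p = 2 > 1).
Endpoint u = -17/2: the terms are on the order of 1/k², so the series converges absolutely by comparison with the p-series (p = 2 > 1).

[-17/2, -3/2]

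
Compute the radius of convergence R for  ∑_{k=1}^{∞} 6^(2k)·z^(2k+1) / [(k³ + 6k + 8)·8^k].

Apply the ratio test: |a_{k+1}| / |a_k| = [(k³ + 6k + 8)/((k+1)³ + 6(k+1) + 8)] · 36/8, which tends to 9/2 as k → ∞.
Writing y = z², the series in y has radius 2/9, so |z| < √(2/9) and R = √2/3.

R = √2/3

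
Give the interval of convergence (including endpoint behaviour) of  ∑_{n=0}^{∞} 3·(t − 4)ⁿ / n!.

The ratio of consecutive coefficients is 3/3 · 1/(n+1) → 0.
Since the limit is 0 < 1 for every t, the series converges on all of ℝ and R = ∞.

(−∞, ∞)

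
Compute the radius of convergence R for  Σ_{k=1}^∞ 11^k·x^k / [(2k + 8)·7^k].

R = 7/11

Apply the ratio test: |a_{k+1}| / |a_k| = [(2k + 8)/(2(k+1) + 8)] · 11/7, which tends to 11/7 as k → ∞.
Convergence for |x| · 11/7 < 1, i.e. |x| < 7/11. So R = 7/11.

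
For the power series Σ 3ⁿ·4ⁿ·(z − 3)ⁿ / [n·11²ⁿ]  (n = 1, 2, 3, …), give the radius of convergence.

Apply the ratio test: |a_{n+1}| / |a_n| = [n/(n+1)] · 3·4/121, which tends to 12/121 as n → ∞.
Convergence for |z − 3| · 12/121 < 1, i.e. |z − 3| < 121/12. So R = 121/12.

R = 121/12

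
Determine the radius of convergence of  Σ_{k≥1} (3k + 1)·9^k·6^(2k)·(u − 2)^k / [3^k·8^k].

Apply the ratio test: |a_{k+1}| / |a_k| = [(3(k+1) + 1)/(3k + 1)] · 9·36/(3·8), which tends to 27/2 as k → ∞.
Convergence for |u − 2| · 27/2 < 1, i.e. |u − 2| < 2/27. So R = 2/27.

R = 2/27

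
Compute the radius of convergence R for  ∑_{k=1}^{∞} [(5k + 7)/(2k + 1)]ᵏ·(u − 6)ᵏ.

R = 2/5

By the Cauchy root test, |a_k|^(1/k) = (5k + 7)/(2k + 1) → 5/2.
Thus R = 1/(5/2) = 2/5.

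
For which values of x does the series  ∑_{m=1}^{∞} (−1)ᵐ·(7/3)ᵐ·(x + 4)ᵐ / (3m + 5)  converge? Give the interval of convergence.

By the ratio test, |a_{m+1}/a_m| = [(3m + 5)/(3(m+1) + 5)] · 7/3 → 7/3.
Convergence for |x + 4| · 7/3 < 1, i.e. |x + 4| < 3/7. So R = 3/7.
Endpoint x = -25/7: an alternating series whose terms decrease to 0 in absolute value, so it converges by the Leibniz criterion.
At x = -31/7: the terms behave like c/m; limit comparison with the harmonic series gives divergence.

(-31/7, -25/7]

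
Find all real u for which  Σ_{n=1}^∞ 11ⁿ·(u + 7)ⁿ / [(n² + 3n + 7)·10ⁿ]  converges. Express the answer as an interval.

[-87/11, -67/11]

The ratio of consecutive coefficients is [(n² + 3n + 7)/((n+1)² + 3(n+1) + 7)] · 11/10 → 11/10.
Convergence for |u + 7| · 11/10 < 1, i.e. |u + 7| < 10/11. So R = 10/11.
When u = -67/11, the terms are on the order of 1/n², so the series converges absolutely by comparison with the p-series (p = 2 > 1).
Endpoint u = -87/11: the series is dominated by a constant times Σ 1/n², which converges (p = 2 > 1).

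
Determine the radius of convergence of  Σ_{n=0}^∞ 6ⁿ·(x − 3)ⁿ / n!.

Ratio test: |a_{n+1}/a_n| = 6 · 1/(n+1) → 0 as n → ∞.
The limit is 0, so the series converges for all x; R = ∞.

R = ∞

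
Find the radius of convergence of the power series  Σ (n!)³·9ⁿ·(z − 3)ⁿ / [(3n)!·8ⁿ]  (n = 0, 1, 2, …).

R = 24

Ratio test: |a_{n+1}/a_n| = (n+1)³/[(3n+1)·(3n+2)·(3n+3)] · 9/8 → 1/24 as n → ∞.
Hence the series converges for |z − 3| < 1/(1/24) = 24, so the radius of convergence is 24.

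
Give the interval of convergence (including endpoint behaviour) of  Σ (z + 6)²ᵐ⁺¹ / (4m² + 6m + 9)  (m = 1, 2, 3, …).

[-7, -5]

The ratio of consecutive coefficients is (4m² + 6m + 9)/(4(m+1)² + 6(m+1) + 9) → 1.
Writing y = (z + 6)², the series in y has radius 1, so |z + 6| < √(1) = 1 and R = 1.
At z = -5: the series is dominated by a constant times Σ 1/m², which converges (p = 2 > 1).
At z = -7: the terms are on the order of 1/m², so the series converges absolutely by comparison with the p-series (p = 2 > 1).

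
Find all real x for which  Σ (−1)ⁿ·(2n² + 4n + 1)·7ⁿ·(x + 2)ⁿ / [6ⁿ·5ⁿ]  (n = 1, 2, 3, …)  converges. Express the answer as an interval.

By the ratio test, |a_{n+1}/a_n| = [(2(n+1)² + 4(n+1) + 1)/(2n² + 4n + 1)] · 7/(6·5) → 7/30.
Convergence for |x + 2| · 7/30 < 1, i.e. |x + 2| < 30/7. So R = 30/7.
Endpoint x = 16/7: the terms do not tend to 0, so the series diverges.
Endpoint x = -44/7: the n-th term does not approach 0; divergence by the term test.

(-44/7, 16/7)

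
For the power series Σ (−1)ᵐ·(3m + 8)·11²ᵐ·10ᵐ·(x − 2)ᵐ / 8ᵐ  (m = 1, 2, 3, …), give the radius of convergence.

Ratio test: |a_{m+1}/a_m| = [(3(m+1) + 8)/(3m + 8)] · 121·10/8 → 605/4 as m → ∞.
Thus R = 1/(605/4) = 4/605.

R = 4/605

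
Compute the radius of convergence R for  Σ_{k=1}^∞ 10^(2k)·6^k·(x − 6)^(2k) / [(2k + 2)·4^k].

The ratio of consecutive coefficients is [(2k + 2)/(2(k+1) + 2)] · 100·6/4 → 150.
Since the exponent of (x − 6) increases by 2 each term, convergence requires |x − 6|² < 1/150, hence R = √6/30.

R = √6/30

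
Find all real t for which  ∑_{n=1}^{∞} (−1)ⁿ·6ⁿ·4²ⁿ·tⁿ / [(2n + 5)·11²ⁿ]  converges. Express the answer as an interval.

Apply the ratio test: |a_{n+1}| / |a_n| = [(2n + 5)/(2(n+1) + 5)] · 6·16/121, which tends to 96/121 as n → ∞.
Hence the series converges for |t| < 1/(96/121) = 121/96, so the radius of convergence is 121/96.
Endpoint t = 121/96: the terms alternate in sign and decrease monotonically to 0 in absolute value (size ~ c/n), so the alternating series test gives convergence.
Check t = -121/96: the terms behave like c/n; limit comparison with the harmonic series gives divergence.

(-121/96, 121/96]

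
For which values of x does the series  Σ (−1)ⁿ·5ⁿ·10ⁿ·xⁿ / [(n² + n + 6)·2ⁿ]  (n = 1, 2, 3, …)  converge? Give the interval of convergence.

[-1/25, 1/25]

Ratio test: |a_{n+1}/a_n| = [(n² + n + 6)/((n+1)² + (n+1) + 6)] · 5·10/2 → 25 as n → ∞.
Hence the series converges for |x| < 1/(25) = 1/25, so the radius of convergence is 1/25.
Check x = 1/25: absolute convergence follows by limit comparison with Σ 1/n².
When x = -1/25, the terms are on the order of 1/n², so the series converges absolutely by comparison with the p-series (p = 2 > 1).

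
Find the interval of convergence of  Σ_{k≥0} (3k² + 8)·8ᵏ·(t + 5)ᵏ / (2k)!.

By the ratio test, |a_{k+1}/a_k| = (3(k+1)² + 8)/(3k² + 8) · 8 · 1/[(2k+1)·(2k+2)] → 0.
Since the limit is 0 < 1 for every t, the series converges on all of ℝ and R = ∞.

(−∞, ∞)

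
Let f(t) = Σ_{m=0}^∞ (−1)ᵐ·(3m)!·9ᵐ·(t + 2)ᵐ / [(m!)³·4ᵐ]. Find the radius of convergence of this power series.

Apply the ratio test: |a_{m+1}| / |a_m| = (3m+1)·(3m+2)·(3m+3)/(m+1)³ · 9/4, which tends to 243/4 as m → ∞.
Hence the series converges for |t + 2| < 1/(243/4) = 4/243, so the radius of convergence is 4/243.

R = 4/243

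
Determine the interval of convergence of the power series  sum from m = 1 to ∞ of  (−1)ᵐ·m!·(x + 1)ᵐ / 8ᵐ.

{-1}

The ratio of consecutive coefficients is (m+1) · 1/8 → ∞.
The ratio grows without bound, so the series diverges whenever (x + 1) ≠ 0; it converges only at x = -1. R = 0.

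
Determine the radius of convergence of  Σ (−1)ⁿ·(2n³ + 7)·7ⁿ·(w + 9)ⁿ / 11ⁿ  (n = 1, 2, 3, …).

R = 11/7

Apply the ratio test: |a_{n+1}| / |a_n| = [(2(n+1)³ + 7)/(2n³ + 7)] · 7/11, which tends to 7/11 as n → ∞.
Hence the series converges for |w + 9| < 1/(7/11) = 11/7, so the radius of convergence is 11/7.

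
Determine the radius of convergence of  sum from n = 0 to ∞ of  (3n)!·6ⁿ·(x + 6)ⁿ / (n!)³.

Ratio test: |a_{n+1}/a_n| = (3n+1)·(3n+2)·(3n+3)/(n+1)³ · 6 → 162 as n → ∞.
Convergence for |x + 6| · 162 < 1, i.e. |x + 6| < 1/162. So R = 1/162.

R = 1/162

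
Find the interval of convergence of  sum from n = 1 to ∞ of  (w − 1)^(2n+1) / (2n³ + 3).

[0, 2]

Apply the ratio test: |a_{n+1}| / |a_n| = (2n³ + 3)/(2(n+1)³ + 3), which tends to 1 as n → ∞.
Writing y = (w − 1)², the series in y has radius 1, so |w − 1| < √(1) = 1 and R = 1.
Endpoint w = 2: the terms are on the order of 1/n³, so the series converges absolutely by comparison with the p-series (p = 3 > 1).
Check w = 0: the terms are on the order of 1/n³, so the series converges absolutely by comparison with the p-series (p = 3 > 1).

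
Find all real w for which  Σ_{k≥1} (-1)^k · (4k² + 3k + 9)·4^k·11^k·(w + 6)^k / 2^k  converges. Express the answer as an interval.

(-133/22, -131/22)

The ratio of consecutive coefficients is [(4(k+1)² + 3(k+1) + 9)/(4k² + 3k + 9)] · 4·11/2 → 22.
Convergence for |w + 6| · 22 < 1, i.e. |w + 6| < 1/22. So R = 1/22.
At w = -131/22: the terms do not tend to 0, so the series diverges.
When w = -133/22, the k-th term does not approach 0; divergence by the term test.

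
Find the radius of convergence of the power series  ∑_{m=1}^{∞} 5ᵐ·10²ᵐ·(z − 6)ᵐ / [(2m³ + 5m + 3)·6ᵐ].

R = 3/250

By the ratio test, |a_{m+1}/a_m| = [(2m³ + 5m + 3)/(2(m+1)³ + 5(m+1) + 3)] · 5·100/6 → 250/3.
Hence the series converges for |z − 6| < 1/(250/3) = 3/250, so the radius of convergence is 3/250.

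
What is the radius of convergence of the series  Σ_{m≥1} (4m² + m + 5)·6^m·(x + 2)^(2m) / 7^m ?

Apply the ratio test: |a_{m+1}| / |a_m| = [(4(m+1)² + (m+1) + 5)/(4m² + m + 5)] · 6/7, which tends to 6/7 as m → ∞.
Writing y = (x + 2)², the series in y has radius 7/6, so |x + 2| < √(7/6) and R = √42/6.

R = √42/6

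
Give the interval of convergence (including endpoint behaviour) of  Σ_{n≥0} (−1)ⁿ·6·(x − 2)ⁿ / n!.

The ratio of consecutive coefficients is 6/6 · 1/(n+1) → 0.
The ratio tends to 0 regardless of x, hence R = ∞.

(−∞, ∞)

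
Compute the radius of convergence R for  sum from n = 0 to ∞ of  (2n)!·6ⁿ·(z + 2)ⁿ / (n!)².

Apply the ratio test: |a_{n+1}| / |a_n| = (2n+1)·(2n+2)/(n+1)² · 6, which tends to 24 as n → ∞.
Thus R = 1/(24) = 1/24.

R = 1/24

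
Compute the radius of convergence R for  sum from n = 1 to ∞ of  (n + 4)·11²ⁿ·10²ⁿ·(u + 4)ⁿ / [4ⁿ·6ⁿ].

The ratio of consecutive coefficients is [((n+1) + 4)/(n + 4)] · 121·100/(4·6) → 3025/6.
Thus R = 1/(3025/6) = 6/3025.

R = 6/3025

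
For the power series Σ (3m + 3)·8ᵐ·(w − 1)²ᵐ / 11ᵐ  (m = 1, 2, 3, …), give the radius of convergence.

R = √22/4

Apply the ratio test: |a_{m+1}| / |a_m| = [(3(m+1) + 3)/(3m + 3)] · 8/11, which tends to 8/11 as m → ∞.
Successive powers of (w − 1) differ by 2, so the series converges when |w − 1|² · 8/11 < 1, i.e. |w − 1| < √(11/8). So R = √22/4.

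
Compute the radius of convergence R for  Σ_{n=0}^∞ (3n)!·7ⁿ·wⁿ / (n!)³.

R = 1/189

By the ratio test, |a_{n+1}/a_n| = (3n+1)·(3n+2)·(3n+3)/(n+1)³ · 7 → 189.
Thus R = 1/(189) = 1/189.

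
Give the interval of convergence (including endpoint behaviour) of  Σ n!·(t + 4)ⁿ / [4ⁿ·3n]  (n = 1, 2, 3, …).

The ratio of consecutive coefficients is (n+1) · 1/4 · 3n/3(n+1) → ∞.
Since the ratio → ∞, the series diverges for every t ≠ -4, and R = 0.

{-4}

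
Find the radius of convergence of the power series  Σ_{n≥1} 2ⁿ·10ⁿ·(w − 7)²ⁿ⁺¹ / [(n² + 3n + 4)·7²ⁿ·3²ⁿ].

R = 21√5/10

By the ratio test, |a_{n+1}/a_n| = [(n² + 3n + 4)/((n+1)² + 3(n+1) + 4)] · 2·10/(49·9) → 20/441.
Writing y = (w − 7)², the series in y has radius 441/20, so |w − 7| < √(441/20) and R = 21√5/10.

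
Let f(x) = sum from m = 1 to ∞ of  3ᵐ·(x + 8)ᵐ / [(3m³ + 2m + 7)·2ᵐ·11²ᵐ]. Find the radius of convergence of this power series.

The ratio of consecutive coefficients is [(3m³ + 2m + 7)/(3(m+1)³ + 2(m+1) + 7)] · 3/(2·121) → 3/242.
Thus R = 1/(3/242) = 242/3.

R = 242/3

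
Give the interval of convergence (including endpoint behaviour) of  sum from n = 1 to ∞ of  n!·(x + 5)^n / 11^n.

Apply the ratio test: |a_{n+1}| / |a_n| = (n+1) · 1/11, which tends to ∞ as n → ∞.
Since the ratio → ∞, the series diverges for every x ≠ -5, and R = 0.

{-5}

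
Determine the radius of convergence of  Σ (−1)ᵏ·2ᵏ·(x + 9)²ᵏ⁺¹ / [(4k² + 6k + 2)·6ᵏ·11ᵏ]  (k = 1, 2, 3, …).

The ratio of consecutive coefficients is [(4k² + 6k + 2)/(4(k+1)² + 6(k+1) + 2)] · 2/(6·11) → 1/33.
Since the exponent of (x + 9) increases by 2 each term, convergence requires |x + 9|² < 33, hence R = √33.

R = √33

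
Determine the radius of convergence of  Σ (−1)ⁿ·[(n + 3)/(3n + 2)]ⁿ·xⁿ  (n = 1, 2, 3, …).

Applying the root test, |a_n|^(1/n) = (n + 3)/(3n + 2) → 1/3.
Thus R = 1/(1/3) = 3.

R = 3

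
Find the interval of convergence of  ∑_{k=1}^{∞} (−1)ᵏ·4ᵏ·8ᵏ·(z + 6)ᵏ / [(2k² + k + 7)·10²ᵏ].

Ratio test: |a_{k+1}/a_k| = [(2k² + k + 7)/(2(k+1)² + (k+1) + 7)] · 4·8/100 → 8/25 as k → ∞.
The series converges when 8/25 · |z + 6| < 1, giving R = 25/8.
When z = -23/8, absolute convergence follows by limit comparison with Σ 1/k².
Endpoint z = -73/8: the series is dominated by a constant times Σ 1/k², which converges (p = 2 > 1).

[-73/8, -23/8]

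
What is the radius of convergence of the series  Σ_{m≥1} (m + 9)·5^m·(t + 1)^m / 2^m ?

The ratio of consecutive coefficients is [((m+1) + 9)/(m + 9)] · 5/2 → 5/2.
Convergence for |t + 1| · 5/2 < 1, i.e. |t + 1| < 2/5. So R = 2/5.

R = 2/5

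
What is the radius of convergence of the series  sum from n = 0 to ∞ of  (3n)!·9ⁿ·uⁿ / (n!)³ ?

R = 1/243

Apply the ratio test: |a_{n+1}| / |a_n| = (3n+1)·(3n+2)·(3n+3)/(n+1)³ · 9, which tends to 243 as n → ∞.
Convergence for |u| · 243 < 1, i.e. |u| < 1/243. So R = 1/243.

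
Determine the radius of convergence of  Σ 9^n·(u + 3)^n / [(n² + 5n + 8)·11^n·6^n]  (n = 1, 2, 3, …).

R = 22/3

By the ratio test, |a_{n+1}/a_n| = [(n² + 5n + 8)/((n+1)² + 5(n+1) + 8)] · 9/(11·6) → 3/22.
Thus R = 1/(3/22) = 22/3.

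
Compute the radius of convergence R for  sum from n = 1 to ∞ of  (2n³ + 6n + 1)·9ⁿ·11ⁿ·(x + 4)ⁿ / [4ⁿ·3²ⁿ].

By the ratio test, |a_{n+1}/a_n| = [(2(n+1)³ + 6(n+1) + 1)/(2n³ + 6n + 1)] · 9·11/(4·9) → 11/4.
The series converges when 11/4 · |x + 4| < 1, giving R = 4/11.

R = 4/11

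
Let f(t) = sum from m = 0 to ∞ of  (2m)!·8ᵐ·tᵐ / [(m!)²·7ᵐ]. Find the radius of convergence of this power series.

R = 7/32

Apply the ratio test: |a_{m+1}| / |a_m| = (2m+1)·(2m+2)/(m+1)² · 8/7, which tends to 32/7 as m → ∞.
Convergence for |t| · 32/7 < 1, i.e. |t| < 7/32. So R = 7/32.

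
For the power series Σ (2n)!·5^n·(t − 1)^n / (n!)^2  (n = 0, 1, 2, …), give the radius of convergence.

R = 1/20

Ratio test: |a_{n+1}/a_n| = (2n+1)·(2n+2)/(n+1)² · 5 → 20 as n → ∞.
Hence the series converges for |t − 1| < 1/(20) = 1/20, so the radius of convergence is 1/20.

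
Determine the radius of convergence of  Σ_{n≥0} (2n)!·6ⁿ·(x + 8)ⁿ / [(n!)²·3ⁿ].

R = 1/8

Apply the ratio test: |a_{n+1}| / |a_n| = (2n+1)·(2n+2)/(n+1)² · 6/3, which tends to 8 as n → ∞.
Convergence for |x + 8| · 8 < 1, i.e. |x + 8| < 1/8. So R = 1/8.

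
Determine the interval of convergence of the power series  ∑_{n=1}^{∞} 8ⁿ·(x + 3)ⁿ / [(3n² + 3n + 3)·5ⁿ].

The ratio of consecutive coefficients is [(3n² + 3n + 3)/(3(n+1)² + 3(n+1) + 3)] · 8/5 → 8/5.
The series converges when 8/5 · |x + 3| < 1, giving R = 5/8.
At x = -19/8: absolute convergence follows by limit comparison with Σ 1/n².
When x = -29/8, the terms are on the order of 1/n², so the series converges absolutely by comparison with the p-series (p = 2 > 1).

[-29/8, -19/8]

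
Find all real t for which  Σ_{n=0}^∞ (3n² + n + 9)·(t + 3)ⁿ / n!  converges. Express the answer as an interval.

(−∞, ∞)

By the ratio test, |a_{n+1}/a_n| = (3(n+1)² + (n+1) + 9)/(3n² + n + 9) · 1/(n+1) → 0.
Since the limit is 0 < 1 for every t, the series converges on all of ℝ and R = ∞.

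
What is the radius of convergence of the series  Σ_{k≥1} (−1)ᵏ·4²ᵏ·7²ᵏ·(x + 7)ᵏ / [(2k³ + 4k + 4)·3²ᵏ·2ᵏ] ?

R = 9/392

Apply the ratio test: |a_{k+1}| / |a_k| = [(2k³ + 4k + 4)/(2(k+1)³ + 4(k+1) + 4)] · 16·49/(9·2), which tends to 392/9 as k → ∞.
Hence the series converges for |x + 7| < 1/(392/9) = 9/392, so the radius of convergence is 9/392.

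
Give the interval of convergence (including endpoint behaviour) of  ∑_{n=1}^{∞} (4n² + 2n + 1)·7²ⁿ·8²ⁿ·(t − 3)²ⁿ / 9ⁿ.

(165/56, 171/56)

Ratio test: |a_{n+1}/a_n| = [(4(n+1)² + 2(n+1) + 1)/(4n² + 2n + 1)] · 49·64/9 → 3136/9 as n → ∞.
Since the exponent of (t − 3) increases by 2 each term, convergence requires |t − 3|² < 9/3136, hence R = 3/56.
At t = 171/56: the n-th term does not approach 0; divergence by the term test.
When t = 165/56, the terms have absolute value of order n², which does not tend to 0, so the series diverges by the divergence test.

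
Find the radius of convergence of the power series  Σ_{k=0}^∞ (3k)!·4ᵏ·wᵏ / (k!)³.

R = 1/108

The ratio of consecutive coefficients is (3k+1)·(3k+2)·(3k+3)/(k+1)³ · 4 → 108.
The series converges when 108 · |w| < 1, giving R = 1/108.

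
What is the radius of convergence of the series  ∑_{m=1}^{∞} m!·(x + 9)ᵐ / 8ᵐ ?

By the ratio test, |a_{m+1}/a_m| = (m+1) · 1/8 → ∞.
The terms grow without bound for any (x + 9) ≠ 0, so R = 0 (convergence only at x = -9).

R = 0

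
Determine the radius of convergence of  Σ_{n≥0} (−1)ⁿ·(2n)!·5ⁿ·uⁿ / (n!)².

R = 1/20

By the ratio test, |a_{n+1}/a_n| = (2n+1)·(2n+2)/(n+1)² · 5 → 20.
Hence the series converges for |u| < 1/(20) = 1/20, so the radius of convergence is 1/20.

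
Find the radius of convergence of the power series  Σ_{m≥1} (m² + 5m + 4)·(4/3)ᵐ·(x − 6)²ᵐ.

R = √3/2

The ratio of consecutive coefficients is [((m+1)² + 5(m+1) + 4)/(m² + 5m + 4)] · 4/3 → 4/3.
Writing y = (x − 6)², the series in y has radius 3/4, so |x − 6| < √(3/4) and R = √3/2.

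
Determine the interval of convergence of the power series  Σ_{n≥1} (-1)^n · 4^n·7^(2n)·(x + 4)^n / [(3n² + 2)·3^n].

By the ratio test, |a_{n+1}/a_n| = [(3n² + 2)/(3(n+1)² + 2)] · 4·49/3 → 196/3.
Hence the series converges for |x + 4| < 1/(196/3) = 3/196, so the radius of convergence is 3/196.
At x = -781/196: the series is dominated by a constant times Σ 1/n², which converges (p = 2 > 1).
Endpoint x = -787/196: absolute convergence follows by limit comparison with Σ 1/n².

[-787/196, -781/196]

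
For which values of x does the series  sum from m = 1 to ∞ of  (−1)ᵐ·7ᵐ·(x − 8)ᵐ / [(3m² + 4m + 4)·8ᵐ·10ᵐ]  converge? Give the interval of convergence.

[-24/7, 136/7]

Apply the ratio test: |a_{m+1}| / |a_m| = [(3m² + 4m + 4)/(3(m+1)² + 4(m+1) + 4)] · 7/(8·10), which tends to 7/80 as m → ∞.
Thus R = 1/(7/80) = 80/7.
At x = 136/7: the terms are on the order of 1/m², so the series converges absolutely by comparison with the p-series (p = 2 > 1).
At x = -24/7: the series is dominated by a constant times Σ 1/m², which converges (p = 2 > 1).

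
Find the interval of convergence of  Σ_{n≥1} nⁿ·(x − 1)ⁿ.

Applying the root test, |a_n|^(1/n) = n → ∞.
The root grows without bound, so R = 0 (convergence only at x = 1).

{1}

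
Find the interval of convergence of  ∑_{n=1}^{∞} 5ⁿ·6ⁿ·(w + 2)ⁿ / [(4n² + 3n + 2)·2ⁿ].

[-31/15, -29/15]

Ratio test: |a_{n+1}/a_n| = [(4n² + 3n + 2)/(4(n+1)² + 3(n+1) + 2)] · 5·6/2 → 15 as n → ∞.
Hence the series converges for |w + 2| < 1/(15) = 1/15, so the radius of convergence is 1/15.
At w = -29/15: absolute convergence follows by limit comparison with Σ 1/n².
Endpoint w = -31/15: the terms are on the order of 1/n², so the series converges absolutely by comparison with the p-series (p = 2 > 1).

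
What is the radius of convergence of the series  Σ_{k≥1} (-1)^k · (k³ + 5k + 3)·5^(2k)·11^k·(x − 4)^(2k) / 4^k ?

By the ratio test, |a_{k+1}/a_k| = [((k+1)³ + 5(k+1) + 3)/(k³ + 5k + 3)] · 25·11/4 → 275/4.
Successive powers of (x − 4) differ by 2, so the series converges when |x − 4|² · 275/4 < 1, i.e. |x − 4| < √(4/275). So R = 2√11/55.

R = 2√11/55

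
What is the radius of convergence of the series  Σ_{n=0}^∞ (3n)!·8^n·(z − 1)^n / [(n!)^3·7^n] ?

R = 7/216

By the ratio test, |a_{n+1}/a_n| = (3n+1)·(3n+2)·(3n+3)/(n+1)³ · 8/7 → 216/7.
Convergence for |z − 1| · 216/7 < 1, i.e. |z − 1| < 7/216. So R = 7/216.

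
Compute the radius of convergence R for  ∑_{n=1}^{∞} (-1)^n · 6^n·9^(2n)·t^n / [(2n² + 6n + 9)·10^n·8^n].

R = 40/243

Ratio test: |a_{n+1}/a_n| = [(2n² + 6n + 9)/(2(n+1)² + 6(n+1) + 9)] · 6·81/(10·8) → 243/40 as n → ∞.
Hence the series converges for |t| < 1/(243/40) = 40/243, so the radius of convergence is 40/243.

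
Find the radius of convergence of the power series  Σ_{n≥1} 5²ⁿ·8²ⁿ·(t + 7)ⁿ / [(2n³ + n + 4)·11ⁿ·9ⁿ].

R = 99/1600

Apply the ratio test: |a_{n+1}| / |a_n| = [(2n³ + n + 4)/(2(n+1)³ + (n+1) + 4)] · 25·64/(11·9), which tends to 1600/99 as n → ∞.
The series converges when 1600/99 · |t + 7| < 1, giving R = 99/1600.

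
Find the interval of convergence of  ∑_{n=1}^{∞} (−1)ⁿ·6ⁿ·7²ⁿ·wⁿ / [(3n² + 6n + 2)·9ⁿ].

[-3/98, 3/98]

The ratio of consecutive coefficients is [(3n² + 6n + 2)/(3(n+1)² + 6(n+1) + 2)] · 6·49/9 → 98/3.
The series converges when 98/3 · |w| < 1, giving R = 3/98.
At w = 3/98: the series is dominated by a constant times Σ 1/n², which converges (p = 2 > 1).
Endpoint w = -3/98: absolute convergence follows by limit comparison with Σ 1/n².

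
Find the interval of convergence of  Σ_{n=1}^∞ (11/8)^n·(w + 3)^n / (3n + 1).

[-41/11, -25/11)

Ratio test: |a_{n+1}/a_n| = [(3n + 1)/(3(n+1) + 1)] · 11/8 → 11/8 as n → ∞.
Convergence for |w + 3| · 11/8 < 1, i.e. |w + 3| < 8/11. So R = 8/11.
Endpoint w = -25/11: the terms behave like c/n; limit comparison with the harmonic series gives divergence.
Check w = -41/11: convergence follows from the alternating series test (terms decrease monotonically to 0).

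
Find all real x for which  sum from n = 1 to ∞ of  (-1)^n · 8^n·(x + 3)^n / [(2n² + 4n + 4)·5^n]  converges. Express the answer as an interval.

Ratio test: |a_{n+1}/a_n| = [(2n² + 4n + 4)/(2(n+1)² + 4(n+1) + 4)] · 8/5 → 8/5 as n → ∞.
The series converges when 8/5 · |x + 3| < 1, giving R = 5/8.
Check x = -19/8: the terms are on the order of 1/n², so the series converges absolutely by comparison with the p-series (p = 2 > 1).
Check x = -29/8: the series is dominated by a constant times Σ 1/n², which converges (p = 2 > 1).

[-29/8, -19/8]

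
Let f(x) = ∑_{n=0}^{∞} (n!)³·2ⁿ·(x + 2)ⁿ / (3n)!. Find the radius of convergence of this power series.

Apply the ratio test: |a_{n+1}| / |a_n| = (n+1)³/[(3n+1)·(3n+2)·(3n+3)] · 2, which tends to 2/27 as n → ∞.
Thus R = 1/(2/27) = 27/2.

R = 27/2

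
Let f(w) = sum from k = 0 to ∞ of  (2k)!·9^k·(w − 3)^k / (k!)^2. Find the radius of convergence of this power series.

By the ratio test, |a_{k+1}/a_k| = (2k+1)·(2k+2)/(k+1)² · 9 → 36.
Convergence for |w − 3| · 36 < 1, i.e. |w − 3| < 1/36. So R = 1/36.

R = 1/36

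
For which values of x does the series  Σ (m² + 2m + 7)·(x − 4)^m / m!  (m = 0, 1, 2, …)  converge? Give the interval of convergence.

Ratio test: |a_{m+1}/a_m| = ((m+1)² + 2(m+1) + 7)/(m² + 2m + 7) · 1/(m+1) → 0 as m → ∞.
The ratio tends to 0 regardless of x, hence R = ∞.

(−∞, ∞)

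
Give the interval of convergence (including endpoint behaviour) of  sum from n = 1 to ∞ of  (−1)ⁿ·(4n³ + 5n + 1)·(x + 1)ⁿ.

Ratio test: |a_{n+1}/a_n| = (4(n+1)³ + 5(n+1) + 1)/(4n³ + 5n + 1) → 1 as n → ∞.
Hence R = 1.
Endpoint x = 0: the terms do not tend to 0, so the series diverges.
Endpoint x = -2: the n-th term does not approach 0; divergence by the term test.

(-2, 0)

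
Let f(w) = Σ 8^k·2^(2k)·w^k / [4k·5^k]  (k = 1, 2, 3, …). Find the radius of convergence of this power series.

R = 5/32

Apply the ratio test: |a_{k+1}| / |a_k| = [4k/4(k+1)] · 8·4/5, which tends to 32/5 as k → ∞.
Hence the series converges for |w| < 1/(32/5) = 5/32, so the radius of convergence is 5/32.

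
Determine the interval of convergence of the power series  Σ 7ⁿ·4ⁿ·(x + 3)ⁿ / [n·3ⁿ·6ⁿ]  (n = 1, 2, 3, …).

By the ratio test, |a_{n+1}/a_n| = [n/(n+1)] · 7·4/(3·6) → 14/9.
Thus R = 1/(14/9) = 9/14.
Check x = -33/14: comparison with the harmonic series Σ 1/n shows the series diverges.
Check x = -51/14: the terms alternate in sign and decrease monotonically to 0 in absolute value (size ~ c/n), so the alternating series test gives convergence.

[-51/14, -33/14)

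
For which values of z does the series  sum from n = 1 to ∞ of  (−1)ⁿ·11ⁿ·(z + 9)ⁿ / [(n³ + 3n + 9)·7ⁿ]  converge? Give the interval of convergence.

Apply the ratio test: |a_{n+1}| / |a_n| = [(n³ + 3n + 9)/((n+1)³ + 3(n+1) + 9)] · 11/7, which tends to 11/7 as n → ∞.
Hence the series converges for |z + 9| < 1/(11/7) = 7/11, so the radius of convergence is 7/11.
Check z = -92/11: absolute convergence follows by limit comparison with Σ 1/n³.
Endpoint z = -106/11: the series is dominated by a constant times Σ 1/n³, which converges (p = 3 > 1).

[-106/11, -92/11]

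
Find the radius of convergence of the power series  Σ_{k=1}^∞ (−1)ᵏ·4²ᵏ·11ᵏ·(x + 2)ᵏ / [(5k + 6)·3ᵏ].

R = 3/176

By the ratio test, |a_{k+1}/a_k| = [(5k + 6)/(5(k+1) + 6)] · 16·11/3 → 176/3.
Convergence for |x + 2| · 176/3 < 1, i.e. |x + 2| < 3/176. So R = 3/176.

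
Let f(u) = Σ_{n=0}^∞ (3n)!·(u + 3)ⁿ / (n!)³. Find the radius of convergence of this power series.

By the ratio test, |a_{n+1}/a_n| = (3n+1)·(3n+2)·(3n+3)/(n+1)³ → 27.
Hence the series converges for |u + 3| < 1/(27) = 1/27, so the radius of convergence is 1/27.

R = 1/27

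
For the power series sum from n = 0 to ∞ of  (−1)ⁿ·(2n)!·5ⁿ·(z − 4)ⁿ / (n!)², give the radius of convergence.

R = 1/20

Ratio test: |a_{n+1}/a_n| = (2n+1)·(2n+2)/(n+1)² · 5 → 20 as n → ∞.
Thus R = 1/(20) = 1/20.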